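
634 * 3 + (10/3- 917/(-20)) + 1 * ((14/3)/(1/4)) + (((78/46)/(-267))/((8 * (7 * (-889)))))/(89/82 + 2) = 63485028899893/32228356930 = 1969.85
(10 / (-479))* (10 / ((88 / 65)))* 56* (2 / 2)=-45500 / 5269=-8.64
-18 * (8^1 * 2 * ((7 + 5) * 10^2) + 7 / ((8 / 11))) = -1383093 / 4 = -345773.25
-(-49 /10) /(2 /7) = 343 /20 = 17.15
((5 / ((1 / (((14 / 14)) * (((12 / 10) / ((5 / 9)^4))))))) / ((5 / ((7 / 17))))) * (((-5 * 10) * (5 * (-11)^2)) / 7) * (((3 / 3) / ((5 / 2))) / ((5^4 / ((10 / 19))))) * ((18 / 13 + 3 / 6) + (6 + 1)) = -4401276264 / 65609375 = -67.08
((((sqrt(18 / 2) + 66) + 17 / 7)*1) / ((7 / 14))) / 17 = 1000 / 119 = 8.40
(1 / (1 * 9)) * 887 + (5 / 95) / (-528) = 2966125 / 30096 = 98.56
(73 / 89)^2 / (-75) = -5329 / 594075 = -0.01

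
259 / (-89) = -259 / 89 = -2.91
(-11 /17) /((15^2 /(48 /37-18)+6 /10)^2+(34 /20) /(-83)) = -968601700 /247949837129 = -0.00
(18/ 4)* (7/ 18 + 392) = 7063/ 4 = 1765.75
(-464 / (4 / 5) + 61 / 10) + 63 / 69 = -572.99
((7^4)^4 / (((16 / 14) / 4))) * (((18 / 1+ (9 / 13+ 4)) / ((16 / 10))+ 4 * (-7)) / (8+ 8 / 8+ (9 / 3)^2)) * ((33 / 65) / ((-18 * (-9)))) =-1225730178198593683 / 4380480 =-279816407836.26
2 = 2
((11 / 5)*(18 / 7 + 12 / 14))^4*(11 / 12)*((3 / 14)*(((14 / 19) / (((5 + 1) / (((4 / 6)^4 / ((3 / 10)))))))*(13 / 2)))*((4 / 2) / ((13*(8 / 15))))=329832448 / 3421425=96.40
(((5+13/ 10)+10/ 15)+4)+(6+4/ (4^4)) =16303/ 960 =16.98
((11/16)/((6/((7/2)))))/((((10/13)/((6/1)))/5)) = 1001/64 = 15.64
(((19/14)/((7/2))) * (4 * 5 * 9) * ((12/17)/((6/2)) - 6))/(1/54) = -369360/17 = -21727.06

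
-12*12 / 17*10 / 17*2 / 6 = -480 / 289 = -1.66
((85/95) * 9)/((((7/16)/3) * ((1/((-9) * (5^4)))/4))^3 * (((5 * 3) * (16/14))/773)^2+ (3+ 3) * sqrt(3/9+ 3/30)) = 55983137341320000000000/809867038731354655608959999999999999999069+ 83609755010726897643840000000000000000000 * sqrt(390)/809867038731354655608959999999999999999069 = 2.04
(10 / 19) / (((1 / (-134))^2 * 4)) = 44890 / 19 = 2362.63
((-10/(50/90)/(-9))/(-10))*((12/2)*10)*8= -96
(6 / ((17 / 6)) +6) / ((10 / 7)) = 5.68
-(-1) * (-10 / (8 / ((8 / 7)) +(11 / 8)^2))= -640 / 569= -1.12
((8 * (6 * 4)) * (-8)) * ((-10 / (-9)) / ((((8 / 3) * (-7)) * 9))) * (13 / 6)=4160 / 189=22.01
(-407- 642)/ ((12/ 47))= -49303/ 12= -4108.58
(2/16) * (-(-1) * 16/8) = 1/4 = 0.25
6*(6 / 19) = 36 / 19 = 1.89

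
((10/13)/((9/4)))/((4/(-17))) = -170/117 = -1.45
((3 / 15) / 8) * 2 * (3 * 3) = 9 / 20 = 0.45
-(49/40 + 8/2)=-209/40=-5.22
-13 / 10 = -1.30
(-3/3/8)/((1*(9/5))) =-5/72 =-0.07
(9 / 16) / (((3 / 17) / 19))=969 / 16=60.56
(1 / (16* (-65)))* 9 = -9 / 1040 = -0.01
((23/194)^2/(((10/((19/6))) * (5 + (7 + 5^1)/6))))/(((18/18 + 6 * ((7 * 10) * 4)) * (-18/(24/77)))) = -10051/1534519643580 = -0.00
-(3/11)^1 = -3/11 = -0.27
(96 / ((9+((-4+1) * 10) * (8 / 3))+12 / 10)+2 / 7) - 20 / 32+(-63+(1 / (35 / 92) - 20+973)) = 87060109 / 97720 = 890.91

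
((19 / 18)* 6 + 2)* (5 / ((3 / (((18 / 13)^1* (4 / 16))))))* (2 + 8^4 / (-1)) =-255875 / 13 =-19682.69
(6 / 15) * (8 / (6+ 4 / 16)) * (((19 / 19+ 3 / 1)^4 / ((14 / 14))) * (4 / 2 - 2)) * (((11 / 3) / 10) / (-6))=0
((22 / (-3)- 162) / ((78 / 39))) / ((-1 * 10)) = 127 / 15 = 8.47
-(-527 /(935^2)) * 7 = 217 /51425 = 0.00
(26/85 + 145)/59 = 12351/5015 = 2.46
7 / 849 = 0.01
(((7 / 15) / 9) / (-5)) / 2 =-7 / 1350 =-0.01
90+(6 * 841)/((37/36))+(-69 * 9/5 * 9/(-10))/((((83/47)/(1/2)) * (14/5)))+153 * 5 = 4966602111/859880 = 5775.92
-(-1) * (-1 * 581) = -581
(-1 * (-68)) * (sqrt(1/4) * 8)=272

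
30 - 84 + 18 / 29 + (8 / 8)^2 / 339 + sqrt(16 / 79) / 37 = -524743 / 9831 + 4*sqrt(79) / 2923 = -53.36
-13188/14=-942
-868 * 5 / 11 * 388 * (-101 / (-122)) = -85037960 / 671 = -126733.17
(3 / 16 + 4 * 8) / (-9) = -515 / 144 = -3.58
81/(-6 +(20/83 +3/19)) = -127737/8833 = -14.46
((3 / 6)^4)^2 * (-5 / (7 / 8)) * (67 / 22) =-335 / 4928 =-0.07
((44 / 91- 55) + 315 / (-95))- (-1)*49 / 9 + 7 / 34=-27608111 / 529074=-52.18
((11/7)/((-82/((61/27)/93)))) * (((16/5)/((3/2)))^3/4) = -2748416/2432217375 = -0.00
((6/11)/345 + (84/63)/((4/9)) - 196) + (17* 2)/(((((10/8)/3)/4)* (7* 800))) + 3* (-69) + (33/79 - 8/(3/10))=-22360382914/52465875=-426.19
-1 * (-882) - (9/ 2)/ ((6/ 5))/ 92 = 324561/ 368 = 881.96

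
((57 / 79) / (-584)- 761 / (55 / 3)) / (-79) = 105331623 / 200460920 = 0.53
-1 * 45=-45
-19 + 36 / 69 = -425 / 23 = -18.48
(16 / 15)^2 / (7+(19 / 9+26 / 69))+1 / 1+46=578397 / 12275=47.12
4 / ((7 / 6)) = 24 / 7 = 3.43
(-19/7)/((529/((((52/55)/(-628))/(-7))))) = -247/223827835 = -0.00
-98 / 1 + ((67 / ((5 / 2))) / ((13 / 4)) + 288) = 12886 / 65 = 198.25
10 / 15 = 2 / 3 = 0.67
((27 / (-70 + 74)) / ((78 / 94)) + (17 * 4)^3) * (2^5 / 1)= 130807096 / 13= 10062084.31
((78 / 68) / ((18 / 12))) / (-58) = -13 / 986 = -0.01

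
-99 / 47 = -2.11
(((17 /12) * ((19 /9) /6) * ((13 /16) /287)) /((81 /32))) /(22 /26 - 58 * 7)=-54587 /39671191476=-0.00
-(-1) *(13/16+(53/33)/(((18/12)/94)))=160711/1584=101.46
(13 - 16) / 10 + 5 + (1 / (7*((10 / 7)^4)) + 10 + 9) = 237343 / 10000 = 23.73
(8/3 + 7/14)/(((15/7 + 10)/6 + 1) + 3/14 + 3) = 133/262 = 0.51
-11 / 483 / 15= -11 / 7245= -0.00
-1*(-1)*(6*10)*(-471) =-28260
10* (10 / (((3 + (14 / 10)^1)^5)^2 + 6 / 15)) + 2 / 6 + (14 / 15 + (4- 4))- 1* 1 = 53127177614098 / 199199450232555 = 0.27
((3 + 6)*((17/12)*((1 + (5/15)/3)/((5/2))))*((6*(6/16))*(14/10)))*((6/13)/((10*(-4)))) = -1071/5200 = -0.21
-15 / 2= -7.50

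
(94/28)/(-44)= -47/616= -0.08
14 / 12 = 7 / 6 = 1.17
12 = 12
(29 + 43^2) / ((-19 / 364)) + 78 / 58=-19823427 / 551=-35977.18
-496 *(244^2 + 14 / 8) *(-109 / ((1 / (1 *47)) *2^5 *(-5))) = -945536869.08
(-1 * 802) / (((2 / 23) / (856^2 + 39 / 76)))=-513610193425 / 76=-6758028860.86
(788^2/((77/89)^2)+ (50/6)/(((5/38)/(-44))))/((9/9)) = 14705925832/17787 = 826779.44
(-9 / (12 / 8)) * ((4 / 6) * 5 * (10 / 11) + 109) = -7394 / 11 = -672.18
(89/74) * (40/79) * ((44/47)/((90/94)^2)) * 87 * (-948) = -85400128/1665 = -51291.37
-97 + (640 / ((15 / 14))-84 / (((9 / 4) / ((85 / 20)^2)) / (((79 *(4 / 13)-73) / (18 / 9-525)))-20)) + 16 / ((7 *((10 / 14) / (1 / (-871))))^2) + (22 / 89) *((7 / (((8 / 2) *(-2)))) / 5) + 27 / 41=59711587712429690047 / 118135561574772300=505.45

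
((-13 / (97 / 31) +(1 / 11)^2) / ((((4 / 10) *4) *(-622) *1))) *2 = 121665 / 14600828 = 0.01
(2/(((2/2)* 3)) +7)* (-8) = -184/3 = -61.33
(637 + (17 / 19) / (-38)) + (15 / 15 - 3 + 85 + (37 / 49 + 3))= 25604175 / 35378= 723.73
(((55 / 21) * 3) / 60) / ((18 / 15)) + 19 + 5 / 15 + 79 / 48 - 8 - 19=-5959 / 1008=-5.91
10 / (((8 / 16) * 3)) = 20 / 3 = 6.67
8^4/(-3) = -4096/3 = -1365.33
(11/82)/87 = 11/7134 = 0.00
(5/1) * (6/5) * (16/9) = 32/3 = 10.67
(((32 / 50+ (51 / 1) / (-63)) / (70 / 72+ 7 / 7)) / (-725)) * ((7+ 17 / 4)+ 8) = 2937 / 1286875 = 0.00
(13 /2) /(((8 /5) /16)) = 65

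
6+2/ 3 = 20/ 3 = 6.67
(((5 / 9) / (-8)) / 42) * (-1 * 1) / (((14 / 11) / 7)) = 55 / 6048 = 0.01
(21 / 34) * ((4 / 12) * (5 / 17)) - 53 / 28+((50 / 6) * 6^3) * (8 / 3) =38826773 / 8092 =4798.17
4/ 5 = 0.80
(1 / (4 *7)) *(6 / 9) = 1 / 42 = 0.02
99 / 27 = 11 / 3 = 3.67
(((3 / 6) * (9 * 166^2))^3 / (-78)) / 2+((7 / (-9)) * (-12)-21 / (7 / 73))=-476679064380179 / 39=-12222540112312.28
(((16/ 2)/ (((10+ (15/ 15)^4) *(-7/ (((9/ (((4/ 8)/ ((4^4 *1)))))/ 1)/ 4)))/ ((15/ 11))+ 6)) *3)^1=414720/ 102833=4.03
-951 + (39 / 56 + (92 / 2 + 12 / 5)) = -252533 / 280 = -901.90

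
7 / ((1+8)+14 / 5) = 35 / 59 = 0.59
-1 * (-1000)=1000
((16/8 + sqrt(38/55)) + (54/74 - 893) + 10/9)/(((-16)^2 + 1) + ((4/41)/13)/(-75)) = -3945399250/1140366381 + 7995 * sqrt(2090)/113009281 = -3.46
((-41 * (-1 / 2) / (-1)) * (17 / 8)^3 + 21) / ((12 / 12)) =-179929 / 1024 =-175.71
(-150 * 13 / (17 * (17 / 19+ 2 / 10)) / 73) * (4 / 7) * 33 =-235125 / 8687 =-27.07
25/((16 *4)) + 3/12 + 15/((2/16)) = 7721/64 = 120.64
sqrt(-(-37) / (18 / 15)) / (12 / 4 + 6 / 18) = sqrt(1110) / 20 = 1.67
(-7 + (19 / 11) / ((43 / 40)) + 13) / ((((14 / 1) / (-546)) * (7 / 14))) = -280644 / 473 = -593.33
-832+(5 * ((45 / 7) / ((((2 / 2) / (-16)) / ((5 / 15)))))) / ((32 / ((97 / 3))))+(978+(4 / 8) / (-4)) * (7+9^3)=10061951 / 14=718710.79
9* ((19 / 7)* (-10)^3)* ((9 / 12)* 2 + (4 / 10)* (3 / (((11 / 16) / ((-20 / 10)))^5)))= 6844059864900 / 1127357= 6070889.58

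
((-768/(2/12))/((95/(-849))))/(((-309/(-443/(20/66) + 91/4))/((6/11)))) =56302311168/538175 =104617.11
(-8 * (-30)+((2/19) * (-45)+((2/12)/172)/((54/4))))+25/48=249655711/1058832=235.78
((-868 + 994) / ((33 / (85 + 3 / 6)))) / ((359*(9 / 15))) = 5985 / 3949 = 1.52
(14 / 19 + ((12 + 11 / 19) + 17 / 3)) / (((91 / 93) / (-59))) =-1978978 / 1729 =-1144.58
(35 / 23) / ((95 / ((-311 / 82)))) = -2177 / 35834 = -0.06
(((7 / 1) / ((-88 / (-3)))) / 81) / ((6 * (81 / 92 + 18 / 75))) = 4025 / 9184428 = 0.00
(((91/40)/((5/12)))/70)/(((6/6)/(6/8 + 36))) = 5733/2000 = 2.87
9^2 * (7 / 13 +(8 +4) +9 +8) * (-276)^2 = 2369378304 / 13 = 182259869.54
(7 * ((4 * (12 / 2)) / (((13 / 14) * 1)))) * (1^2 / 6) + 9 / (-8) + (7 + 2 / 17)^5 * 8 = 21584223816315 / 147665128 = 146170.08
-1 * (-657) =657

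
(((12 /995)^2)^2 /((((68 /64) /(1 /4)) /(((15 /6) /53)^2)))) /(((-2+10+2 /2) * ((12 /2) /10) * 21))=0.00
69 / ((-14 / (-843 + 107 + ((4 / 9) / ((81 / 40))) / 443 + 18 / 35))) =95602904851 / 26374005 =3624.89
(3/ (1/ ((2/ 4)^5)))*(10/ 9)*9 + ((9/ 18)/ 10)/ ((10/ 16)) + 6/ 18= 1621/ 1200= 1.35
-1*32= -32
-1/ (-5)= 1/ 5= 0.20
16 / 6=2.67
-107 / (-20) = 107 / 20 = 5.35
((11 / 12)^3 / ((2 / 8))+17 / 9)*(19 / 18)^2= 775067 / 139968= 5.54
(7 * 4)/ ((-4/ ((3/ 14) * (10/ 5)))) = -3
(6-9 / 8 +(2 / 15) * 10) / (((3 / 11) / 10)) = 8195 / 36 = 227.64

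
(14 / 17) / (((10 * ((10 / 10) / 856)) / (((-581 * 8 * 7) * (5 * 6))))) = -1169734272 / 17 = -68807898.35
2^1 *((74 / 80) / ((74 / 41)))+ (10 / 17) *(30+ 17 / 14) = 92279 / 4760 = 19.39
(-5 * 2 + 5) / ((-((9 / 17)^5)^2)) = 10079969502245 / 3486784401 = 2890.91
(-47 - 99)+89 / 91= -13197 / 91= -145.02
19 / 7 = 2.71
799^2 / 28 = 638401 / 28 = 22800.04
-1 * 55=-55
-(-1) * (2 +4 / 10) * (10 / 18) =4 / 3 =1.33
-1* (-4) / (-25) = -4 / 25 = -0.16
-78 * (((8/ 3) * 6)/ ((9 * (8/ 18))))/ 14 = -22.29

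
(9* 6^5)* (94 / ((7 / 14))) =13156992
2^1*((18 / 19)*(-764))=-27504 / 19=-1447.58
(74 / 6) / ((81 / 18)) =74 / 27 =2.74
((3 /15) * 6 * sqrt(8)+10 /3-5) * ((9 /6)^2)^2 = -135 /16+243 * sqrt(2) /20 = 8.75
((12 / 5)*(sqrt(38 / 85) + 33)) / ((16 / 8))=6*sqrt(3230) / 425 + 198 / 5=40.40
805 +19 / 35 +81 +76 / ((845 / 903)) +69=6132432 / 5915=1036.76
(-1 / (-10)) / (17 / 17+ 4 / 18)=9 / 110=0.08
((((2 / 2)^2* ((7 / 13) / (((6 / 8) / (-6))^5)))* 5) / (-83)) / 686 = 81920 / 52871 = 1.55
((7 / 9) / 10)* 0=0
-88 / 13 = -6.77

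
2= 2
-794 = -794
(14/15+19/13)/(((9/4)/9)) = 1868/195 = 9.58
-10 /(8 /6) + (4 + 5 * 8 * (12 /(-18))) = -181 /6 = -30.17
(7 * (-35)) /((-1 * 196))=5 /4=1.25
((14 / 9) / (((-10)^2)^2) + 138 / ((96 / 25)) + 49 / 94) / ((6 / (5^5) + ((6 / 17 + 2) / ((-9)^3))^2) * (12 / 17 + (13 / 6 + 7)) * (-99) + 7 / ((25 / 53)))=74567979013944285 / 26492745772801312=2.81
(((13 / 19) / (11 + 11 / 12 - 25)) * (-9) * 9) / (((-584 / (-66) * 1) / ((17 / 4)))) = 1772199 / 871036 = 2.03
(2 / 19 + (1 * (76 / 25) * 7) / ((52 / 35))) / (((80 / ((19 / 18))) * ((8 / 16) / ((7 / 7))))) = 17819 / 46800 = 0.38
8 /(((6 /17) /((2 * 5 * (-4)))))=-2720 /3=-906.67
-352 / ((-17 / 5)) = 1760 / 17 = 103.53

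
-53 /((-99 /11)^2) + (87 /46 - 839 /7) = -3093851 /26082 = -118.62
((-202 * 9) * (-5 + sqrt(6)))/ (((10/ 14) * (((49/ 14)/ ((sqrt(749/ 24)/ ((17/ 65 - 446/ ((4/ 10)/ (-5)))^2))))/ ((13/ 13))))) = 256035 * sqrt(4494) * (5 - sqrt(6))/ 131327961664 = 0.00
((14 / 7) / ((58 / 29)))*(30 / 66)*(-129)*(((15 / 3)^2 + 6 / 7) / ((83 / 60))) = -7004700 / 6391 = -1096.03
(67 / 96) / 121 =0.01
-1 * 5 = -5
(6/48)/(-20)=-1/160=-0.01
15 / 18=5 / 6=0.83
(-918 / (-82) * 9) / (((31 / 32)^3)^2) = 4435627474944 / 36387650921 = 121.90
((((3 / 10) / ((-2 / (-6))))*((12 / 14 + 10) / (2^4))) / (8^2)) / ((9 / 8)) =19 / 2240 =0.01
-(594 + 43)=-637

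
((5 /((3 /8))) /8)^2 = 25 /9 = 2.78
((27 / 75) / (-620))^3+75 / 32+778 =2905902582030521 / 3723875000000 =780.34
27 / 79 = 0.34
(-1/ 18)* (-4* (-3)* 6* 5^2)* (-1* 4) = 400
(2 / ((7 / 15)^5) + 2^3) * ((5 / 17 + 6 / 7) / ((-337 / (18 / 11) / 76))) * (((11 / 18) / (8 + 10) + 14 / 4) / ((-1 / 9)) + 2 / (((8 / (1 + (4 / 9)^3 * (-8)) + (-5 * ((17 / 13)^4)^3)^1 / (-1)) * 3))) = 1328.98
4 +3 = 7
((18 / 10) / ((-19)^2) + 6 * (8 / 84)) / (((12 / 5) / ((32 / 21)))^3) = 93222400 / 631868769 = 0.15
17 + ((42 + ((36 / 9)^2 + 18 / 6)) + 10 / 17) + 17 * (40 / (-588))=193502 / 2499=77.43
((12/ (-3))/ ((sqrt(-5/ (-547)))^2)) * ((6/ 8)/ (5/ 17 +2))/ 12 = -9299/ 780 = -11.92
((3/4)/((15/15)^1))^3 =27/64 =0.42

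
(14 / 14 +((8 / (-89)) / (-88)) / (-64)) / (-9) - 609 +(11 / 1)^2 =-91749269 / 187968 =-488.11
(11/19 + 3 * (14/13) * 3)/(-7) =-2537/1729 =-1.47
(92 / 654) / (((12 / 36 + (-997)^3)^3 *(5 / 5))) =-207 / 1432242942165953746817094244444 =-0.00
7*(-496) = -3472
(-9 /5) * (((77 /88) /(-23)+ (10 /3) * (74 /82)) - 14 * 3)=529995 /7544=70.25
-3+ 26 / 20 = -17 / 10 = -1.70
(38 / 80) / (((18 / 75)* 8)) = 95 / 384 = 0.25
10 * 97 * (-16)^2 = 248320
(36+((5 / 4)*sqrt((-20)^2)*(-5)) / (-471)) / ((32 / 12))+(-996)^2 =992029.60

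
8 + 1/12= 97/12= 8.08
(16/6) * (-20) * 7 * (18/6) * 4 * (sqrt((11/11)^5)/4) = -1120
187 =187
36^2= 1296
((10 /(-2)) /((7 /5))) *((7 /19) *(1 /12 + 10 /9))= -1075 /684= -1.57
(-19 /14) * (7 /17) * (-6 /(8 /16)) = 114 /17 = 6.71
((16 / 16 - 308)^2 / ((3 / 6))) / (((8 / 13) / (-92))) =-28180451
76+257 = 333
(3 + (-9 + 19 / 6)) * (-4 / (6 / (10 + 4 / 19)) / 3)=3298 / 513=6.43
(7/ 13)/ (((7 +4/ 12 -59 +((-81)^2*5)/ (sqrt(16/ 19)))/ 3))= 31248/ 478463304475 +4960116*sqrt(19)/ 478463304475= 0.00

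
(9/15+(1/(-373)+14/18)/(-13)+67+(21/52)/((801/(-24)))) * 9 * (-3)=-3934247046/2157805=-1823.26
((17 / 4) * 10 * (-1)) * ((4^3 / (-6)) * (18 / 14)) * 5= 20400 / 7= 2914.29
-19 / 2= -9.50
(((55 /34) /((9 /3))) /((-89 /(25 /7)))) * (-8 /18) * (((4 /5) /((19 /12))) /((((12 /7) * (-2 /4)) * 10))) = -440 /776169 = -0.00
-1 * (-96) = 96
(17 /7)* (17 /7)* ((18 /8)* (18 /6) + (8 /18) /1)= 10693 /252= 42.43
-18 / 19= -0.95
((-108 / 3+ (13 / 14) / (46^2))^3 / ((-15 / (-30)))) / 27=-1212893636236131851 / 350965854215424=-3455.87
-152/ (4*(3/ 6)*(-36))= 2.11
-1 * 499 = -499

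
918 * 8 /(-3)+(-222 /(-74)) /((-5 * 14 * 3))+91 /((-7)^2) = -171231 /70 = -2446.16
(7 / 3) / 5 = 7 / 15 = 0.47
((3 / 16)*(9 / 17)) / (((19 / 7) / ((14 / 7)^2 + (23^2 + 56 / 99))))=19.51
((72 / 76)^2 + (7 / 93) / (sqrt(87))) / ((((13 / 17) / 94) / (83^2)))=77060354 *sqrt(87) / 105183 + 3566793528 / 4693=766857.72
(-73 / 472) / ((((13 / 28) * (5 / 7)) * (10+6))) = -3577 / 122720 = -0.03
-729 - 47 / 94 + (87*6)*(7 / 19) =-20413 / 38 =-537.18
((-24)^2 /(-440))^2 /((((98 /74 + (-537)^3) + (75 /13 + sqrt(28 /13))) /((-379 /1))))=23310937728 * sqrt(91) /5594225279440081137965375 + 2133060889905496512 /508565934494552830724125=0.00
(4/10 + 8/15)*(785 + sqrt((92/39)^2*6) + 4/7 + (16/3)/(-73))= 1288*sqrt(6)/585 + 2408338/3285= 738.52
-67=-67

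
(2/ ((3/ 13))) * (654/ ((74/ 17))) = 48178/ 37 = 1302.11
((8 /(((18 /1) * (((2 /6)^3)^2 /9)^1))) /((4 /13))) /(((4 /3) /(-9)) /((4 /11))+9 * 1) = 1102.93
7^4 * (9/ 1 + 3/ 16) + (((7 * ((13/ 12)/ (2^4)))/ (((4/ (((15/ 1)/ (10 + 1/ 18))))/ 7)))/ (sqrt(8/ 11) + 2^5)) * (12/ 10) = 22059.23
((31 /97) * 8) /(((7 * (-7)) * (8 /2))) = -62 /4753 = -0.01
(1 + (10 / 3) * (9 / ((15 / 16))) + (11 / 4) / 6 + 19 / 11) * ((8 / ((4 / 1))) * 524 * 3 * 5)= 6084295 / 11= 553117.73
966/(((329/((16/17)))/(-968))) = -2137344/799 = -2675.02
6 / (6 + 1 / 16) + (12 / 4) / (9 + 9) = 673 / 582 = 1.16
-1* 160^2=-25600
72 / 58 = 36 / 29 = 1.24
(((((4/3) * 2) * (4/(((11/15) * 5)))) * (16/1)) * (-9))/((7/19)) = -87552/77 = -1137.04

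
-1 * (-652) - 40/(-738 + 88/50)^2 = 55221270018/84695209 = 652.00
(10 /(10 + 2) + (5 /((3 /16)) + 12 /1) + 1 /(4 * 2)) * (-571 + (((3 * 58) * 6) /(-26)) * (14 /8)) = -5285341 /208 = -25410.29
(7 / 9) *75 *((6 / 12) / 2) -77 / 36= 112 / 9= 12.44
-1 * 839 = -839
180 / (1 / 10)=1800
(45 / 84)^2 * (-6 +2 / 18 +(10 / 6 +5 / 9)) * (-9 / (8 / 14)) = 7425 / 448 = 16.57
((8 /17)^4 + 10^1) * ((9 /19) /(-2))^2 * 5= 2.82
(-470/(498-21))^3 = -103823000/108531333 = -0.96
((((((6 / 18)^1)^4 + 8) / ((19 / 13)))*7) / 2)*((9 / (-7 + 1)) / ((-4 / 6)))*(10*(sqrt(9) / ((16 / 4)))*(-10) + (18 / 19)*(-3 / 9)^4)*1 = -757313557 / 233928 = -3237.38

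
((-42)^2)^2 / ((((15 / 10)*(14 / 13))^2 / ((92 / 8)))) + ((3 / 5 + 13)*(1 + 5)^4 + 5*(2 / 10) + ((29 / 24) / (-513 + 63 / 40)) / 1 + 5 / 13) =54774390396949 / 3989115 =13730962.98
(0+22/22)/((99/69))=23/33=0.70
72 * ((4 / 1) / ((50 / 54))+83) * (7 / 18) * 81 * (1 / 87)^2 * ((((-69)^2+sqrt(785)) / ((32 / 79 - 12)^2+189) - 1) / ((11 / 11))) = 3433273956 * sqrt(785) / 42441170125+15235350396336 / 42441170125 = 361.24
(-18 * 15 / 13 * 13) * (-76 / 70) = 2052 / 7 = 293.14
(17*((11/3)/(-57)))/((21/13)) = -0.68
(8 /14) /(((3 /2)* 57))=8 /1197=0.01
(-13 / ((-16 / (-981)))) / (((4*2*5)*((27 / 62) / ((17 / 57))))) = -746759 / 54720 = -13.65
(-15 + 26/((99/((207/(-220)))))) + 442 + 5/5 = 517581/1210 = 427.75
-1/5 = -0.20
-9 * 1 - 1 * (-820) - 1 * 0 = 811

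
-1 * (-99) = 99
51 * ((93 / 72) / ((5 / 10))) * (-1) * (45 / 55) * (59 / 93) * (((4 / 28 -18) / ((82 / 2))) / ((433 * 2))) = 376125 / 10935848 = 0.03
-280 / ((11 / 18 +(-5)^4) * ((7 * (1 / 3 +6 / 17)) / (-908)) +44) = -233392320 / 33916991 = -6.88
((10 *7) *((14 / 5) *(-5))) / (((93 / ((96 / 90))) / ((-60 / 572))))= 15680 / 13299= 1.18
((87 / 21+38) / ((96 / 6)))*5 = 1475 / 112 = 13.17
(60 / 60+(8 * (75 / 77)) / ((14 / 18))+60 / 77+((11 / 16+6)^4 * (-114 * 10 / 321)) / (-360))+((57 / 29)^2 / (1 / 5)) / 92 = 390352295716445 / 12298864951296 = 31.74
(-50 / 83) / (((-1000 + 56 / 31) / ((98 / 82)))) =37975 / 52651216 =0.00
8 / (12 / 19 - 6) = -1.49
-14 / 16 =-7 / 8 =-0.88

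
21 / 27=7 / 9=0.78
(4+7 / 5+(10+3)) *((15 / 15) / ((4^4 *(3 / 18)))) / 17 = 69 / 2720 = 0.03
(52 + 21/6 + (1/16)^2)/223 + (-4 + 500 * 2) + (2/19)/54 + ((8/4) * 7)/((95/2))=145924887173/146430720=996.55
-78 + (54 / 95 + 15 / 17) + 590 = 829223 / 1615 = 513.45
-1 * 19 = -19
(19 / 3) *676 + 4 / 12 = 12845 / 3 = 4281.67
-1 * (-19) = 19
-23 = -23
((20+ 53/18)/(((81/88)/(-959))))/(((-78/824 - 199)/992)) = 647496668672/5436153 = 119109.35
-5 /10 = -1 /2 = -0.50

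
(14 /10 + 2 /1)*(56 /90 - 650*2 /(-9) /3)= 111928 /675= 165.82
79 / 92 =0.86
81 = 81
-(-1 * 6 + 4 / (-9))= 58 / 9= 6.44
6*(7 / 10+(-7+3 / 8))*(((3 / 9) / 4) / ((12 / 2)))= -79 / 160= -0.49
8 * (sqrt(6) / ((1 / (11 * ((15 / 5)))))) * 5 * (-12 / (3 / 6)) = -31680 * sqrt(6) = -77599.84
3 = 3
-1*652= -652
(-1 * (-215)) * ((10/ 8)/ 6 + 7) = 37195/ 24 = 1549.79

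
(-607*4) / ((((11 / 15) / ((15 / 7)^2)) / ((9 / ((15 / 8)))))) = -39333600 / 539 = -72975.14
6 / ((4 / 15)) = 45 / 2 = 22.50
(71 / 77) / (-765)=-71 / 58905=-0.00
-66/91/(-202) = 33/9191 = 0.00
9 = 9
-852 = -852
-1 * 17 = -17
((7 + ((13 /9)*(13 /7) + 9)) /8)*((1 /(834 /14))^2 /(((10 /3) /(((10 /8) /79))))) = 8239 /2637548352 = 0.00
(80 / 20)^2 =16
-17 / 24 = -0.71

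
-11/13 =-0.85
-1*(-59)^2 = -3481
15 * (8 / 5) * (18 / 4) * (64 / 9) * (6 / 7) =4608 / 7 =658.29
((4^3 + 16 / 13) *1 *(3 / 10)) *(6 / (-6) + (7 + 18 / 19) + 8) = 292.51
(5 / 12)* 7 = 35 / 12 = 2.92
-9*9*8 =-648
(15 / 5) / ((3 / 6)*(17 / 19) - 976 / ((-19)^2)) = -722 / 543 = -1.33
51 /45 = 17 /15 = 1.13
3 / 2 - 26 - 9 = -67 / 2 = -33.50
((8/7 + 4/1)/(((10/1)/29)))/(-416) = -261/7280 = -0.04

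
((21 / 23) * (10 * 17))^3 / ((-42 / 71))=-76915471500 / 12167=-6321646.38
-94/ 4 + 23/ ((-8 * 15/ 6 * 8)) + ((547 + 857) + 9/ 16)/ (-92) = -286383/ 7360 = -38.91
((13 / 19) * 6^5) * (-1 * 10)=-1010880 / 19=-53204.21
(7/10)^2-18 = -1751/100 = -17.51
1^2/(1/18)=18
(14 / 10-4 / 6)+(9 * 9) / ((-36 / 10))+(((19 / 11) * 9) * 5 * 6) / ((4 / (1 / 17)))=-41818 / 2805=-14.91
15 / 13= 1.15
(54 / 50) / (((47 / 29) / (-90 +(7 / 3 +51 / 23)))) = -1538856 / 27025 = -56.94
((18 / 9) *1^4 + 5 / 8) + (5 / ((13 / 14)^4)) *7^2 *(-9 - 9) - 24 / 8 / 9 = -4064378585 / 685464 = -5929.38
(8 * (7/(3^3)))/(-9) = -56/243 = -0.23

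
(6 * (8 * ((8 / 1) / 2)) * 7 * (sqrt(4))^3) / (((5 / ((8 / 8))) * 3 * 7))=512 / 5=102.40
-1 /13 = -0.08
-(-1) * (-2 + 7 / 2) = 3 / 2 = 1.50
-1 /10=-0.10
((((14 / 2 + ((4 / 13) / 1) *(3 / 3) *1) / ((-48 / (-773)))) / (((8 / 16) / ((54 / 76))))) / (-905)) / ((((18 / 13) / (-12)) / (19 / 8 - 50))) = -883539 / 11584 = -76.27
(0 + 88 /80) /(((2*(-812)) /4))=-11 /4060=-0.00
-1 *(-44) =44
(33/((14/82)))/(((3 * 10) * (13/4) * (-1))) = -1.98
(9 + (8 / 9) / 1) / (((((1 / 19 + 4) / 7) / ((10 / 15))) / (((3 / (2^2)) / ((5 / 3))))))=1691 / 330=5.12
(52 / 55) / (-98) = -26 / 2695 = -0.01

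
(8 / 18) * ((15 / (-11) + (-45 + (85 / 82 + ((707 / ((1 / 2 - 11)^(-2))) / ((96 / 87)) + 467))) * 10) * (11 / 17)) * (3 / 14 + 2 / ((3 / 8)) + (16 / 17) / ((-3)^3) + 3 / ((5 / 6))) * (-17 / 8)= -133457500955789 / 33723648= -3957386.25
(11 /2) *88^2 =42592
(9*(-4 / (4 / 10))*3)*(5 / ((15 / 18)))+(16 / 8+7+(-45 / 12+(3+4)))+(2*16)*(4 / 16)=-6399 / 4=-1599.75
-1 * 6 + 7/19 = -107/19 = -5.63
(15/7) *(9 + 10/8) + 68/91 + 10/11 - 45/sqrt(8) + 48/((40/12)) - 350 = -892261/2860 - 45 *sqrt(2)/4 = -327.89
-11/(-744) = 11/744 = 0.01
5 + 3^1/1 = 8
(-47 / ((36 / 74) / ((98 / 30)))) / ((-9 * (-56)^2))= 0.01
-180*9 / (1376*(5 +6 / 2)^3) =-405 / 176128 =-0.00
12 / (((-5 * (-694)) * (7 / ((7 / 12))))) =1 / 3470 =0.00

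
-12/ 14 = -6/ 7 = -0.86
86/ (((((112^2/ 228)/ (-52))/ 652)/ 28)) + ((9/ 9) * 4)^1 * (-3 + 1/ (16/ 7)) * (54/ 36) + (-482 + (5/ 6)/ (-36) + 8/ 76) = -21321960691/ 14364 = -1484402.72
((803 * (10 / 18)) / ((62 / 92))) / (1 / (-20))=-13239.43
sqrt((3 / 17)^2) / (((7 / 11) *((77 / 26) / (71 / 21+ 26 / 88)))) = 44161 / 128282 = 0.34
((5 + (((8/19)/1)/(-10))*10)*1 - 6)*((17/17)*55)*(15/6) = -7425/38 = -195.39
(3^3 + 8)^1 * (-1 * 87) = -3045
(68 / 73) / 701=68 / 51173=0.00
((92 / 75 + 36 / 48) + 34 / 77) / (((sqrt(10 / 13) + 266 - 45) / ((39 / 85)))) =122726617 / 24444535500 - 726193 * sqrt(130) / 415557103500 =0.01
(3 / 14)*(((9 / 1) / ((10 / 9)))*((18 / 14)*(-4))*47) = -102789 / 245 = -419.55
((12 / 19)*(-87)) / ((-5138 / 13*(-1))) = -6786 / 48811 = -0.14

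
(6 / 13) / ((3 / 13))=2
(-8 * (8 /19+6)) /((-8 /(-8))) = -976 /19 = -51.37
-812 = -812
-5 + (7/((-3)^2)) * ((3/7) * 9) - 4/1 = -6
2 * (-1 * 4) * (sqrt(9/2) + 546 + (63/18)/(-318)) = -694498/159- 12 * sqrt(2) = -4384.88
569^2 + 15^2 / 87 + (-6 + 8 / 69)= 647839162 / 2001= 323757.70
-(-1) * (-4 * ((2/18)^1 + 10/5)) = -76/9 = -8.44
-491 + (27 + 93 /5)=-2227 /5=-445.40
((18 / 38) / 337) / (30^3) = 1 / 19209000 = 0.00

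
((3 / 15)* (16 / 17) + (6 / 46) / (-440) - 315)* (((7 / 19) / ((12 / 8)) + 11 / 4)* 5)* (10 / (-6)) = 184957311805 / 23535072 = 7858.80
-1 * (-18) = 18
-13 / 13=-1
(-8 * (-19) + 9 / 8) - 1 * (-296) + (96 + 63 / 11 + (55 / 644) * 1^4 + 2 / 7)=7809733 / 14168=551.22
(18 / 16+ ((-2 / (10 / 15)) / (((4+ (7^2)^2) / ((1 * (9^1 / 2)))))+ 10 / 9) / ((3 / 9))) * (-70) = -1794541 / 5772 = -310.90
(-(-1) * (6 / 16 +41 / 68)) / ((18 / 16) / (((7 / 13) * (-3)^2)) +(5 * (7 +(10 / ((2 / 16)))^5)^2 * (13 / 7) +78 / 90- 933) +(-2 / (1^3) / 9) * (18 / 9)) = 315 / 32115375895647778492861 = 0.00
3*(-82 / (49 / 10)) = -2460 / 49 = -50.20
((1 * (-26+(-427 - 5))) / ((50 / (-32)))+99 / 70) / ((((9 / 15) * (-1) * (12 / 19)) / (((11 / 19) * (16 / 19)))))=-2267914 / 5985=-378.93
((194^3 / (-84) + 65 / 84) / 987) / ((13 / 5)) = -33.87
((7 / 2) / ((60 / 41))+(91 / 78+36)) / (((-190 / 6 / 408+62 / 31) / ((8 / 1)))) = 1936776 / 11765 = 164.62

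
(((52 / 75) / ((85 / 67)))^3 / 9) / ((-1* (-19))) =42289683904 / 44303361328125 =0.00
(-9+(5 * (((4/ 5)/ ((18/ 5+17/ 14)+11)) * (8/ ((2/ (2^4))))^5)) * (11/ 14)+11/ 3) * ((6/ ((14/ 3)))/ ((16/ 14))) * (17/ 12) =250987145087/ 738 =340090982.50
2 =2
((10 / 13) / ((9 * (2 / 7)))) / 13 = 35 / 1521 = 0.02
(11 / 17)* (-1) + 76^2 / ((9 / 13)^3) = 215719805 / 12393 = 17406.58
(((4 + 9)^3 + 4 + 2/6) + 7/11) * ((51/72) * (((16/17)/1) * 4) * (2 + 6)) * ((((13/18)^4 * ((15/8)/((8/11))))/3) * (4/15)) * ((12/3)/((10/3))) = 415077013/118098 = 3514.68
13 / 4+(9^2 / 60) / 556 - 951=-10538953 / 11120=-947.75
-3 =-3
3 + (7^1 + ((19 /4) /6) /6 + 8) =2611 /144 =18.13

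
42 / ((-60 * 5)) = -7 / 50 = -0.14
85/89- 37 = -3208/89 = -36.04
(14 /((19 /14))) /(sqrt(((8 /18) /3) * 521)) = 294 * sqrt(1563) /9899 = 1.17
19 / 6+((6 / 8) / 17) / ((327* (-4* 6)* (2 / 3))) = 3.17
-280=-280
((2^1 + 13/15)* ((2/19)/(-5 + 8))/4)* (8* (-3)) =-172/285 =-0.60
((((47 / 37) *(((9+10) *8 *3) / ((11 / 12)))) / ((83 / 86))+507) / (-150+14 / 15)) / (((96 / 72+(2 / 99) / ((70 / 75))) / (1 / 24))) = -4120703055 / 17194357024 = -0.24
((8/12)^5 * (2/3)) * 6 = 128/243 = 0.53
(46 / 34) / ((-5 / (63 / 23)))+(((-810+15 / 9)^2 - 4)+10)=499857148 / 765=653408.04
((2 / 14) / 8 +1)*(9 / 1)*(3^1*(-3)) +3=-4449 / 56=-79.45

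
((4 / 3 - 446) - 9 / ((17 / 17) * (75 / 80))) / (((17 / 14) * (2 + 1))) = -95396 / 765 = -124.70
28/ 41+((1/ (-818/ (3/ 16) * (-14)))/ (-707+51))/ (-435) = 11902750721/ 17429027840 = 0.68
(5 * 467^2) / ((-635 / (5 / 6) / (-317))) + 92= 453728.57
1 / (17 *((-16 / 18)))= -9 / 136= -0.07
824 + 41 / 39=32177 / 39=825.05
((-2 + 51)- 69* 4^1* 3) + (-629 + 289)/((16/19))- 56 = -1238.75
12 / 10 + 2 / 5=8 / 5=1.60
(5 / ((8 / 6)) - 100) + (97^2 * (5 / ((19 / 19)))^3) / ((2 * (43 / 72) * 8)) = 21153695 / 172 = 122986.60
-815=-815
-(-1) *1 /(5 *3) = 1 /15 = 0.07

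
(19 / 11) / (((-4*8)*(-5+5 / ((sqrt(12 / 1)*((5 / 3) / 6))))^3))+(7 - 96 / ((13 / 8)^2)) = -36.51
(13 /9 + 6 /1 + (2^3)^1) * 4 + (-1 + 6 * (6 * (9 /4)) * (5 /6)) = 2309 /18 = 128.28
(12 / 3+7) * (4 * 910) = 40040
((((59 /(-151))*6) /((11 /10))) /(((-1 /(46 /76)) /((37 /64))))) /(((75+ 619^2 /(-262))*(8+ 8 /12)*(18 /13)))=-0.00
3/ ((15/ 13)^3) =2197/ 1125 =1.95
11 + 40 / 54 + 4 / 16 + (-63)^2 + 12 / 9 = 430091 / 108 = 3982.32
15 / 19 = 0.79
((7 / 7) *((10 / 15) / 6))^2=1 / 81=0.01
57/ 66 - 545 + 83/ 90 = -543.21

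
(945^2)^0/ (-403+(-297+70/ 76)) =-38/ 26565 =-0.00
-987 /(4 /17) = -16779 /4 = -4194.75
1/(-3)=-1/3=-0.33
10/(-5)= -2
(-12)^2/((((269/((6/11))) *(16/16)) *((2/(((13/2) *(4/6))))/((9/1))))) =16848/2959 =5.69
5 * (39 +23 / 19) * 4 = 15280 / 19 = 804.21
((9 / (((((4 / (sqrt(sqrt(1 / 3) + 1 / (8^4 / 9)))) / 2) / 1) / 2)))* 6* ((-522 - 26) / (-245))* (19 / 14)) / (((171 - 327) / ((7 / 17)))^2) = 2603* sqrt(81 + 12288* sqrt(3)) / 437615360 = 0.00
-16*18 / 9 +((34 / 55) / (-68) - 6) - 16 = -54.01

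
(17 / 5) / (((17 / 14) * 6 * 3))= 7 / 45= 0.16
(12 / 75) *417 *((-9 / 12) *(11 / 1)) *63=-866943 / 25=-34677.72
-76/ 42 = -38/ 21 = -1.81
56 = 56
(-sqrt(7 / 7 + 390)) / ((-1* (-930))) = -sqrt(391) / 930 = -0.02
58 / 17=3.41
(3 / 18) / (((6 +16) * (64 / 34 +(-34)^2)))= 17 / 2598288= 0.00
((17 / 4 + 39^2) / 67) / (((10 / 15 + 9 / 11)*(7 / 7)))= 201333 / 13132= 15.33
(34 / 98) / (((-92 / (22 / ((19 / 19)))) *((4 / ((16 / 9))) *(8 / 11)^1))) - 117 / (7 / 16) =-10852169 / 40572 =-267.48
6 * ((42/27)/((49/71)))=13.52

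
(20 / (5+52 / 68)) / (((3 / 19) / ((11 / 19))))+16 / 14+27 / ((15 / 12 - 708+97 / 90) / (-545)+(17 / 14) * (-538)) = 909732235514 / 65815156491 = 13.82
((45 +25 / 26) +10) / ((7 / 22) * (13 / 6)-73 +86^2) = 96030 / 12567451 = 0.01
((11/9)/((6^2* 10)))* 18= 11/180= 0.06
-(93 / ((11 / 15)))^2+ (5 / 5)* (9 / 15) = -9729762 / 605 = -16082.25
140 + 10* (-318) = -3040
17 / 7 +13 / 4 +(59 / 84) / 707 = 168649 / 29694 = 5.68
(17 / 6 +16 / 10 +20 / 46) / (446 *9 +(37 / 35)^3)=28803425 / 23756824614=0.00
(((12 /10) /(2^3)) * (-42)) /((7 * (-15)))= 3 /50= 0.06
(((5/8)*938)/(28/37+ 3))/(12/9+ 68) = 2.25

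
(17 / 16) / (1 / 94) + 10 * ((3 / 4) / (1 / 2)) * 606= 73519 / 8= 9189.88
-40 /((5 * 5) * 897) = -8 /4485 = -0.00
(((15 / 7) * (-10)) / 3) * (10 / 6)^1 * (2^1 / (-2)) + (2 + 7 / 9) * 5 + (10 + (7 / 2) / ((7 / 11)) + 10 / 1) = 6463 / 126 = 51.29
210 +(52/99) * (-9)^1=2258/11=205.27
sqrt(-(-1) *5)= sqrt(5)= 2.24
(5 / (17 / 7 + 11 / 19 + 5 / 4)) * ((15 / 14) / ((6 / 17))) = 1615 / 453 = 3.57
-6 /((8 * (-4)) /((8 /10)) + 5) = 0.17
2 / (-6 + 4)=-1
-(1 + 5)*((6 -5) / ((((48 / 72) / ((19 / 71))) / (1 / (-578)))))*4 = 342 / 20519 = 0.02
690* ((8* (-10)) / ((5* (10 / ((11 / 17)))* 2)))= -6072 / 17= -357.18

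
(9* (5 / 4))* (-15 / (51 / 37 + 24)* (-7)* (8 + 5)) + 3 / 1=761331 / 1252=608.09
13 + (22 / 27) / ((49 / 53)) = 18365 / 1323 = 13.88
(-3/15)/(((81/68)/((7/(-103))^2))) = -3332/4296645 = -0.00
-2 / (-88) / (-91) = -1 / 4004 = -0.00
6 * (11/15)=22/5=4.40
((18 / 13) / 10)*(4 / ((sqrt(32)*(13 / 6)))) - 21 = -21 + 27*sqrt(2) / 845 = -20.95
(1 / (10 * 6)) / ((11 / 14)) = 7 / 330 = 0.02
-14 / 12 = -7 / 6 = -1.17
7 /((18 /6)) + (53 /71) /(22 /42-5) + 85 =1745249 /20022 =87.17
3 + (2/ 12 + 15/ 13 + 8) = 12.32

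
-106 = -106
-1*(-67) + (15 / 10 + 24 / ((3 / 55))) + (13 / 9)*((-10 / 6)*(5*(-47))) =58009 / 54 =1074.24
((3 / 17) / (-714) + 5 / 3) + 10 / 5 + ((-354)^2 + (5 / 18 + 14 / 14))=2281718431 / 18207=125320.94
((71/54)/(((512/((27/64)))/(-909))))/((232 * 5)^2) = -64539/88185241600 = -0.00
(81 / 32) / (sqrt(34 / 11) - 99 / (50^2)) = 55130625 / 1699137512+31640625 * sqrt(374) / 424784378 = 1.47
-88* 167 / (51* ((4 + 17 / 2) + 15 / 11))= -323312 / 15555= -20.79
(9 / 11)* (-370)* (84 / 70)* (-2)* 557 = 4451544 / 11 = 404685.82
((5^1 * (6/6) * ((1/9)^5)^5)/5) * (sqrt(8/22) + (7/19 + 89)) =2 * sqrt(11)/7896877864610378476472739 + 566/4546687255381733062211577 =0.00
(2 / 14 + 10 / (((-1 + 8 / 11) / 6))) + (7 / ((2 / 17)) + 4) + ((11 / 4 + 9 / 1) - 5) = -4189 / 28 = -149.61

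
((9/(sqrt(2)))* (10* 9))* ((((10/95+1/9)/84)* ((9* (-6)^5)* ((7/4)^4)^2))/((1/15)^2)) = -224910931557375* sqrt(2)/155648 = -2043534704.81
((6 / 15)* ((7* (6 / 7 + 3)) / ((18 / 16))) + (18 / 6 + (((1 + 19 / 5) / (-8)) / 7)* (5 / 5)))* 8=3504 / 35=100.11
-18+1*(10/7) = -116/7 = -16.57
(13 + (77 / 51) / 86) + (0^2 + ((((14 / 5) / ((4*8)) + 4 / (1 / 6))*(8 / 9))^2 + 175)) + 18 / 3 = 3863240849 / 5921100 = 652.45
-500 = -500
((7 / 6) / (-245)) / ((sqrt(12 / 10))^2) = -1 / 252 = -0.00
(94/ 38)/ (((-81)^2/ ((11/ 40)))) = 517/ 4986360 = 0.00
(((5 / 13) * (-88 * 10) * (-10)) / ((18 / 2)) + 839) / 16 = 75.94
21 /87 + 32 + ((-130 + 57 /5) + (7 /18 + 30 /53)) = -11813893 /138330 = -85.40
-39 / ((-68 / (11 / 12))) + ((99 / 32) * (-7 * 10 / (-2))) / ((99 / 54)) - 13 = 792 / 17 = 46.59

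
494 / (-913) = -494 / 913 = -0.54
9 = 9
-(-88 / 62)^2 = -1936 / 961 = -2.01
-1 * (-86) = 86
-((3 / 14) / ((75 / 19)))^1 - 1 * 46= -16119 / 350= -46.05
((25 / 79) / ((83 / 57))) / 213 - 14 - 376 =-181562855 / 465547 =-390.00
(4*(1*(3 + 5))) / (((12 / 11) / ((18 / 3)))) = 176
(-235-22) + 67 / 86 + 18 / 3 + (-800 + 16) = -88943 / 86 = -1034.22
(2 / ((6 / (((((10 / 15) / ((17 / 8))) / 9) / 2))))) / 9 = 8 / 12393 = 0.00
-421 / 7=-60.14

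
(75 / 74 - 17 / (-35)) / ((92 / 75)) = 58245 / 47656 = 1.22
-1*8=-8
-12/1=-12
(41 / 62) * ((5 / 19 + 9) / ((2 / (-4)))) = -7216 / 589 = -12.25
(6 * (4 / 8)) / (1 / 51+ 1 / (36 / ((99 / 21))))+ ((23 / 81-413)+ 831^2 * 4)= 48097638814 / 17415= 2761851.21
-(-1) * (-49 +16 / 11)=-523 / 11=-47.55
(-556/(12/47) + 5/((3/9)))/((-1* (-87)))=-6488/261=-24.86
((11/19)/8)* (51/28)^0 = 0.07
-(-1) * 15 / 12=5 / 4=1.25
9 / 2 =4.50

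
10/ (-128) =-5/ 64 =-0.08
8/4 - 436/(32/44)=-1195/2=-597.50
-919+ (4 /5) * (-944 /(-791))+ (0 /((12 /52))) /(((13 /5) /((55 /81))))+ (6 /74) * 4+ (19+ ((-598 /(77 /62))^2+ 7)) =28626110451679 /123945745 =230956.78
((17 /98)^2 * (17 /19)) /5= 4913 /912380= 0.01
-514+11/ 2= -1017/ 2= -508.50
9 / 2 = 4.50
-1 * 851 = -851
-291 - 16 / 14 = -2045 / 7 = -292.14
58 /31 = 1.87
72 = 72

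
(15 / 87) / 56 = 5 / 1624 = 0.00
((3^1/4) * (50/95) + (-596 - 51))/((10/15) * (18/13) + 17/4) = -638846/5111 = -124.99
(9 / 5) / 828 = 1 / 460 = 0.00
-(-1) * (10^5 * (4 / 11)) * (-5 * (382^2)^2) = -42587627552000000 / 11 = -3871602504727272.73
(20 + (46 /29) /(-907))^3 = 145543196701290744 /18197672920127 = 7997.90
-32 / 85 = -0.38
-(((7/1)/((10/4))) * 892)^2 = -155950144/25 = -6238005.76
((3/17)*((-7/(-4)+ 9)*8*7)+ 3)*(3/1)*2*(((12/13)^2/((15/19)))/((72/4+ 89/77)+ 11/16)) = 35.65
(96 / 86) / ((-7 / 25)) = -1200 / 301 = -3.99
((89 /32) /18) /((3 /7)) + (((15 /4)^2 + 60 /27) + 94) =110.65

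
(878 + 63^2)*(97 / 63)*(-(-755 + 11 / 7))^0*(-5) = -2350795 / 63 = -37314.21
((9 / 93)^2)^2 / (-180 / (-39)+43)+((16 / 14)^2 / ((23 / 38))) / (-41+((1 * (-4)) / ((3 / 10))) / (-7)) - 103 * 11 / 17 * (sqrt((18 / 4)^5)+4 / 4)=-275319 * sqrt(2) / 136 - 85683241665690314 / 1284562912034423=-2929.64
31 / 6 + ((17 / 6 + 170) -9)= 169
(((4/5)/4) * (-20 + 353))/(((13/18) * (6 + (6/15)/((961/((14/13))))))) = 2880117/187409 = 15.37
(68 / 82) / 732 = 17 / 15006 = 0.00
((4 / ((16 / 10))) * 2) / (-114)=-5 / 114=-0.04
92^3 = 778688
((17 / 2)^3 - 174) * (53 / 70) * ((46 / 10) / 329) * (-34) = -10423669 / 65800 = -158.41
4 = 4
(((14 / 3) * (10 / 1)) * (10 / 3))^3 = 2744000000 / 729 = 3764060.36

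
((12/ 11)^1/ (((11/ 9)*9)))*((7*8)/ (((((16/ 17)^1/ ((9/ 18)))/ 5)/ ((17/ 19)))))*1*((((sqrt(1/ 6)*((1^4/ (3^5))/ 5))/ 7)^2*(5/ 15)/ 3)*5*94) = 13583/ 8552480013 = 0.00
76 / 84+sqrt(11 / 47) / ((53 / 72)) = 72 * sqrt(517) / 2491+19 / 21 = 1.56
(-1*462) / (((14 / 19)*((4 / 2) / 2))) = -627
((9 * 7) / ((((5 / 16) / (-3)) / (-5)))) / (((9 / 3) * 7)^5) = 16 / 21609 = 0.00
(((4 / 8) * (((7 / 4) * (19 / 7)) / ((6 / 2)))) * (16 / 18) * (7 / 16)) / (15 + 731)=133 / 322272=0.00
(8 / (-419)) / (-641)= 8 / 268579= 0.00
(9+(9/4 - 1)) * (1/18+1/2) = 205/36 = 5.69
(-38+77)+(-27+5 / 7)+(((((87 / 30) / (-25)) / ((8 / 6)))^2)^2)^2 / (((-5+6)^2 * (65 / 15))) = 1157000000068924451024179541 / 91000000000000000000000000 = 12.71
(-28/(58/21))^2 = 86436/841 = 102.78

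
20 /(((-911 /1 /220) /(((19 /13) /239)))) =-83600 /2830477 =-0.03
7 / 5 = 1.40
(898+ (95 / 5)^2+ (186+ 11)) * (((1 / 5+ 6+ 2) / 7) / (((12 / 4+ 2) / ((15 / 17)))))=25584 / 85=300.99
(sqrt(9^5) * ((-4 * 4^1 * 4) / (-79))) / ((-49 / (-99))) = 1539648 / 3871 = 397.74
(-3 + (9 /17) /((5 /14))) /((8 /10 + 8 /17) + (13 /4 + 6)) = -516 /3577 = -0.14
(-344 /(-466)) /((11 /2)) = 344 /2563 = 0.13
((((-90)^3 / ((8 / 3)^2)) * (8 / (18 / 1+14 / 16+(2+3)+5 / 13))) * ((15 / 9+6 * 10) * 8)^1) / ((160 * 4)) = -43831125 / 1682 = -26058.93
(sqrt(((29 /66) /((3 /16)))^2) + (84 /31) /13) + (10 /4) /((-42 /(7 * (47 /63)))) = 2.24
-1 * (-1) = 1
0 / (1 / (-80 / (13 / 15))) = 0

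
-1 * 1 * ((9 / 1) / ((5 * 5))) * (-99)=891 / 25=35.64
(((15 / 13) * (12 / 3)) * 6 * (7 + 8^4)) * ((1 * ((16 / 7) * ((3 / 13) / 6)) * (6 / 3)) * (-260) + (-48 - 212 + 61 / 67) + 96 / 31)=-6479239484520 / 189007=-34280420.75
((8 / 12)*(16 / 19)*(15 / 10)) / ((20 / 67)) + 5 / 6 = 2083 / 570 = 3.65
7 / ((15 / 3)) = 1.40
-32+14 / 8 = -121 / 4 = -30.25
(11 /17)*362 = 3982 /17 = 234.24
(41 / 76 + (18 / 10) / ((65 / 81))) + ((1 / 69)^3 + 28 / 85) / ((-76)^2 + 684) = 652518905101 / 234499579470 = 2.78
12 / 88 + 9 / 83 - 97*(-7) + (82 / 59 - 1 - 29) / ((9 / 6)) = 213368701 / 323202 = 660.17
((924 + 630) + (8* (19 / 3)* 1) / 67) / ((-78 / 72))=-1250024 / 871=-1435.16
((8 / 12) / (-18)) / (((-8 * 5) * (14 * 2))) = 0.00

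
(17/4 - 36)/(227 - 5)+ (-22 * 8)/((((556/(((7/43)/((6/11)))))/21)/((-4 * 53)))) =2231580569/5307576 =420.45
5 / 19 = 0.26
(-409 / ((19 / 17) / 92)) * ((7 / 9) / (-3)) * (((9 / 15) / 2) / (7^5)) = 319838 / 2052855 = 0.16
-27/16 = -1.69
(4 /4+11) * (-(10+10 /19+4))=-3312 /19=-174.32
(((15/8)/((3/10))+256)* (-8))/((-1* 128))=1049/64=16.39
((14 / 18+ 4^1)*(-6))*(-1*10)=860 / 3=286.67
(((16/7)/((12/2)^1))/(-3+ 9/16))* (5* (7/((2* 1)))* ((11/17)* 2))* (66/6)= -77440/1989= -38.93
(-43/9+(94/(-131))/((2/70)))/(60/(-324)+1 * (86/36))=-211458/15589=-13.56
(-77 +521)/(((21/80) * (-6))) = -5920/21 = -281.90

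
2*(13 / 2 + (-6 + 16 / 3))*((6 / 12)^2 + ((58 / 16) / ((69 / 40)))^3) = 438305315 / 3942108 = 111.19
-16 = -16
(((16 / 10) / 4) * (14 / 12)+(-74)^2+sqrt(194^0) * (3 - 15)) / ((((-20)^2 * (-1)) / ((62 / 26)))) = -2540977 / 78000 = -32.58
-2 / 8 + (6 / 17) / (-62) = -539 / 2108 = -0.26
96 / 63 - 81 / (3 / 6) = -3370 / 21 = -160.48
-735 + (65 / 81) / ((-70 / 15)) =-277895 / 378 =-735.17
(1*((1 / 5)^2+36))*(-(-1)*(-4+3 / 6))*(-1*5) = 6307 / 10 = 630.70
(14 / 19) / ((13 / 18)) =252 / 247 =1.02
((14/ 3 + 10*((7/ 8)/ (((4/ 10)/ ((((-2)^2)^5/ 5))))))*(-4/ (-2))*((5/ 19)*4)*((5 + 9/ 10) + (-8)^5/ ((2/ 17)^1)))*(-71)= 3547383728952/ 19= 186704406786.95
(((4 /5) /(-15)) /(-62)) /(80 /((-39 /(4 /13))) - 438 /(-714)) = -40222 /828475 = -0.05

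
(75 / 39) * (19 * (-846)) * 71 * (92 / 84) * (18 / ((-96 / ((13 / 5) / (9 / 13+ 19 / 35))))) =4265436825 / 4496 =948718.16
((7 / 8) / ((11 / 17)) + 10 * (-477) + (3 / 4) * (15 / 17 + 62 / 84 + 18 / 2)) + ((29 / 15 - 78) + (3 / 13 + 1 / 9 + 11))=-14780511709 / 3063060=-4825.41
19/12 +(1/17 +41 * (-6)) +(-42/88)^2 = -24104425/98736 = -244.13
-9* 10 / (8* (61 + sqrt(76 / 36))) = -4941 / 26776 + 27* sqrt(19) / 26776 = -0.18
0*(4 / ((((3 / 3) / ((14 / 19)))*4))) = 0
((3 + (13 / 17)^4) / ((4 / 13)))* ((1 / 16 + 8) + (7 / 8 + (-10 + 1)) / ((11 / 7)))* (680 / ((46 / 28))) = 16160930695 / 1242989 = 13001.67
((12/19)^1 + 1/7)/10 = 103/1330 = 0.08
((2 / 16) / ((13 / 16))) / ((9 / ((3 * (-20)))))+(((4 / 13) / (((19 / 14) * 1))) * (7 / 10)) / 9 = -11204 / 11115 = -1.01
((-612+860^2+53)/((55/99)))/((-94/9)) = -127366.64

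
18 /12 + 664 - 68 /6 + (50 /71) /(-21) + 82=736.13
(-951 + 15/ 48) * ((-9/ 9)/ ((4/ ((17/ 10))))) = 404.04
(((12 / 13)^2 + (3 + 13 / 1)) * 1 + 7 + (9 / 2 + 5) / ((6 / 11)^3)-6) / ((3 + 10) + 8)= 5577185 / 1533168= 3.64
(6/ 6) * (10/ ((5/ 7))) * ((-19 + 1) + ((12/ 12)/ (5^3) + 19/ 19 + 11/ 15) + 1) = -80108/ 375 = -213.62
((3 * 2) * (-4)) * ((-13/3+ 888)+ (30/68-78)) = -328892/17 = -19346.59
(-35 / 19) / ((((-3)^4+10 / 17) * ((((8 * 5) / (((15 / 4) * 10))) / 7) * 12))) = -20825 / 1686592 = -0.01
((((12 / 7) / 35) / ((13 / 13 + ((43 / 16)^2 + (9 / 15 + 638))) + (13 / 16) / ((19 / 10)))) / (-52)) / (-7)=14592 / 70189685293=0.00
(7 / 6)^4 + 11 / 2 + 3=13417 / 1296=10.35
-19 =-19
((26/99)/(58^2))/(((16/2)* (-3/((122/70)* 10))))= -793/13987512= -0.00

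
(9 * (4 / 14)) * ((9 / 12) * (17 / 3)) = 153 / 14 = 10.93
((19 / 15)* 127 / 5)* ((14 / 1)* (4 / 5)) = 135128 / 375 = 360.34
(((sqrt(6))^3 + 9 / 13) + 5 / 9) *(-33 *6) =-1188 *sqrt(6) -3212 / 13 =-3157.07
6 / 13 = 0.46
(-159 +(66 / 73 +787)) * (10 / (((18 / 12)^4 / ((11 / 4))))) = 20200400 / 5913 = 3416.27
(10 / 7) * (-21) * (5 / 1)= -150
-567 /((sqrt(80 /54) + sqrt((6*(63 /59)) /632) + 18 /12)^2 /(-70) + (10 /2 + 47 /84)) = -279372925094760 /(2739295288890 -(27*sqrt(97881) + 18644*sqrt(30) + 125847)^2) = -104.11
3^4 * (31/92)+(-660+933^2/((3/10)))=2900997.29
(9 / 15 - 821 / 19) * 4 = -16192 / 95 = -170.44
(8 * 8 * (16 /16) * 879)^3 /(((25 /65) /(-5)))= -2314461172727808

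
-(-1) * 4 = 4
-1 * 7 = -7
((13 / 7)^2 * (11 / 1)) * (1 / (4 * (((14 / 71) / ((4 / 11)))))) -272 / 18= 2.38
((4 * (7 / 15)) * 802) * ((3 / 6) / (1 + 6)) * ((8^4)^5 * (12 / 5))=7397144373557530198016 / 25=295885774942301207920.64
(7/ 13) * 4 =28/ 13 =2.15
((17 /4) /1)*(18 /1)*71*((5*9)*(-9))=-4399515 /2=-2199757.50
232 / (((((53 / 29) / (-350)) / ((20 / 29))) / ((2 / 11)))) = -3248000 / 583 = -5571.18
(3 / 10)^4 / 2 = 81 / 20000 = 0.00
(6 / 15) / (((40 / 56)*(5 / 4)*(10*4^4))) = 7 / 40000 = 0.00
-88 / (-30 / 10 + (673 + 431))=-88 / 1101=-0.08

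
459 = 459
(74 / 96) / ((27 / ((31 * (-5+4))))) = -1147 / 1296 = -0.89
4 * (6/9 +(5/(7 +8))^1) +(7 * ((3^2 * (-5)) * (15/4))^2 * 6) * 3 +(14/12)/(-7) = 86113217/24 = 3588050.71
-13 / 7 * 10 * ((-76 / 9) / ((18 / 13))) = 64220 / 567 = 113.26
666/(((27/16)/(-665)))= -787360/3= -262453.33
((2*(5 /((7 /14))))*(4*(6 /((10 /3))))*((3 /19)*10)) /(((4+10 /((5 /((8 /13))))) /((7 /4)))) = 24570 /323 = 76.07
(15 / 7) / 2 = 15 / 14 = 1.07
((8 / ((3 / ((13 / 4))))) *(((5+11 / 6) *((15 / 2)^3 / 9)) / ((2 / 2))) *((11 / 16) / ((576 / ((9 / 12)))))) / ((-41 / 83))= -1483625 / 294912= -5.03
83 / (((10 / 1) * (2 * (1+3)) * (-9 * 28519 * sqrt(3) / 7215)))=-39923 * sqrt(3) / 4106736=-0.02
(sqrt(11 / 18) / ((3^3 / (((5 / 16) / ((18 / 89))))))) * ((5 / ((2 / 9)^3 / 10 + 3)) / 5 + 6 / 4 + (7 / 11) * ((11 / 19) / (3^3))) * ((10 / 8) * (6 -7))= -46119882325 * sqrt(22) / 2094558414336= -0.10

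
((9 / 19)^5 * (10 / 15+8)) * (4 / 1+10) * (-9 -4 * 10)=-351065988 / 2476099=-141.78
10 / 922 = 5 / 461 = 0.01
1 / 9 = 0.11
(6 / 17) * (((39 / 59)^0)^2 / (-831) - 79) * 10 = -1313000 / 4709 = -278.83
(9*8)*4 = 288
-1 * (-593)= 593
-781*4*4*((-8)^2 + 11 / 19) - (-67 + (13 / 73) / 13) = -1119186306 / 1387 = -806911.54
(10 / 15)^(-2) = 2.25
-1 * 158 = -158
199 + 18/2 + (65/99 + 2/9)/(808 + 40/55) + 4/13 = 72271481/346944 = 208.31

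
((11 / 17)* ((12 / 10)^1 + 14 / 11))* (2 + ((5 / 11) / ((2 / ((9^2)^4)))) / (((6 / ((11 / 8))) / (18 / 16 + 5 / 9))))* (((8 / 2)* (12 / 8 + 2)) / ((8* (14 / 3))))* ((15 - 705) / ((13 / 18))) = -2159839329.33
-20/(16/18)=-45/2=-22.50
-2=-2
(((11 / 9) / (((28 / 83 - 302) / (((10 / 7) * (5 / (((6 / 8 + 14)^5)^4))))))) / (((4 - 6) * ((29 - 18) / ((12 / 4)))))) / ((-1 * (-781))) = 1140743313817600 / 53638941734744099901232853868907034306417319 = 0.00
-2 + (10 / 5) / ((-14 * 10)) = -141 / 70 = -2.01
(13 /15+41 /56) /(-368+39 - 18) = -1343 /291480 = -0.00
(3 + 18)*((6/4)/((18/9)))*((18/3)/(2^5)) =2.95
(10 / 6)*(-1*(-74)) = 370 / 3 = 123.33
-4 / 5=-0.80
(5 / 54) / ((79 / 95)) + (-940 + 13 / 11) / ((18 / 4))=-9784771 / 46926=-208.51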